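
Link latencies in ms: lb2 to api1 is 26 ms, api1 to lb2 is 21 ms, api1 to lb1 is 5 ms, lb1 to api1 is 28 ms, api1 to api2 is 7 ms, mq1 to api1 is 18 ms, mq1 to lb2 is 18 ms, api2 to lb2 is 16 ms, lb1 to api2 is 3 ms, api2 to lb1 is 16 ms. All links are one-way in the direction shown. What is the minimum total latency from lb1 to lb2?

Candidate routes:
lb1-api1-lb2: 28 + 21 = 49
lb1-api1-api2-lb2: 28 + 7 + 16 = 51
lb1-api2-lb2: 3 + 16 = 19
Shortest: 19 ms.

19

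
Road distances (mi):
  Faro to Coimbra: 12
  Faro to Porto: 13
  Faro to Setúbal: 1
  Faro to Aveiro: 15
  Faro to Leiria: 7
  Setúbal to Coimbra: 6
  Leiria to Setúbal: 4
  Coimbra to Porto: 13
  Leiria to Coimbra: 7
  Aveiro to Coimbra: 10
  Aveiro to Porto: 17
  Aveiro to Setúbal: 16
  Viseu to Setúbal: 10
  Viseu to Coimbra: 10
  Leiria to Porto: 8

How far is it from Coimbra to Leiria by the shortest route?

7

Some routes from Coimbra to Leiria:
Coimbra-Setúbal-Faro-Leiria: 6 + 1 + 7 = 14
Coimbra-Faro-Setúbal-Leiria: 12 + 1 + 4 = 17
Coimbra-Setúbal-Leiria: 6 + 4 = 10
Coimbra-Leiria: 7
The minimum is 7 mi.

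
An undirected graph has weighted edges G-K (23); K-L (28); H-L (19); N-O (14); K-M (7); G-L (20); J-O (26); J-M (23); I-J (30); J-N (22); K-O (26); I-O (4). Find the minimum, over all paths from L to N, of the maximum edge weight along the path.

A few of the L→N routes:
L → G → K → O → J → N: max(20, 23, 26, 26, 22) = 26
L → G → K → M → J → O → N: max(20, 23, 7, 23, 26, 14) = 26
L → G → K → O → N: max(20, 23, 26, 14) = 26
L → G → K → M → J → N: max(20, 23, 7, 23, 22) = 23
L → K → O → N: max(28, 26, 14) = 28
Smallest bottleneck: 23.

23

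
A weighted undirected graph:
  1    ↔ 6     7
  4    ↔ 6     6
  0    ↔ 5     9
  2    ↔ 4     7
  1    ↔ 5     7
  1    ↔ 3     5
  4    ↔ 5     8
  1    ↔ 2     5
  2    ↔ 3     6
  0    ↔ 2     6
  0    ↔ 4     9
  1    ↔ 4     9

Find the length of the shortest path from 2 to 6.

12

A few of the 2→6 routes:
2 -> 3 -> 1 -> 6: 6 + 5 + 7 = 18
2 -> 1 -> 6: 5 + 7 = 12
2 -> 4 -> 6: 7 + 6 = 13
The minimum is 12.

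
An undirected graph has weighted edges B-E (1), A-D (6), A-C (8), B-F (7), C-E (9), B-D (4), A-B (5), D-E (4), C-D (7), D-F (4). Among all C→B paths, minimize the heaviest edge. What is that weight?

7

Comparing a few candidate routes:
C-D-B: max(7, 4) = 7
C-D-A-B: max(7, 6, 5) = 7
C-D-E-B: max(7, 4, 1) = 7
Best route has worst link 7.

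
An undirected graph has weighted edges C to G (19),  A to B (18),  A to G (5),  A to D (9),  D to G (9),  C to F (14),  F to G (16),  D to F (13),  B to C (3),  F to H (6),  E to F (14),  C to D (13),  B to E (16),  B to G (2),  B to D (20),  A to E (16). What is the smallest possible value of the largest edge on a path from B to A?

Some routes from B to A:
B → G → A: max(2, 5) = 5
B → C → D → G → A: max(3, 13, 9, 5) = 13
B → C → F → D → G → A: max(3, 14, 13, 9, 5) = 14
B → C → F → D → A: max(3, 14, 13, 9) = 14
B → G → D → A: max(2, 9, 9) = 9
B → C → D → A: max(3, 13, 9) = 13
Best route has worst link 5.

5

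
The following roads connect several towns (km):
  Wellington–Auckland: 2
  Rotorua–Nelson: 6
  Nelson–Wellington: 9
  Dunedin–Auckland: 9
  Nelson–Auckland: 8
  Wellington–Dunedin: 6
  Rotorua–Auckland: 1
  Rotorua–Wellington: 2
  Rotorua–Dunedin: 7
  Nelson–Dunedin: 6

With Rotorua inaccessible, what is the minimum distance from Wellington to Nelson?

9

Some routes from Wellington to Nelson avoiding Rotorua:
Wellington→Dunedin→Nelson: 6 + 6 = 12
Wellington→Nelson: 9
Wellington→Auckland→Dunedin→Nelson: 2 + 9 + 6 = 17
Wellington→Auckland→Nelson: 2 + 8 = 10
Shortest: 9 km.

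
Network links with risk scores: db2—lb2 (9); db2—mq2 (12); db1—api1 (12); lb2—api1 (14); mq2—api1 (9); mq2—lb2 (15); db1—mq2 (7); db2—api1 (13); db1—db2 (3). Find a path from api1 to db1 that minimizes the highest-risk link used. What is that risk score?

9

Comparing a few candidate routes:
api1→mq2→db1: max(9, 7) = 9
api1→db1: max(12) = 12
api1→mq2→db2→db1: max(9, 12, 3) = 12
Smallest bottleneck: 9.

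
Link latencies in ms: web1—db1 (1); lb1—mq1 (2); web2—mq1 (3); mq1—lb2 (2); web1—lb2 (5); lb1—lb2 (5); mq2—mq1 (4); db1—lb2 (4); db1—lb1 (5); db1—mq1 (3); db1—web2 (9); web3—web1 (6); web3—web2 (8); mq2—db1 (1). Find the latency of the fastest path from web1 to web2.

Some routes from web1 to web2:
web1 - db1 - web2: 1 + 9 = 10
web1 - db1 - lb2 - mq1 - web2: 1 + 4 + 2 + 3 = 10
web1 - db1 - mq2 - mq1 - web2: 1 + 1 + 4 + 3 = 9
web1 - lb2 - mq1 - web2: 5 + 2 + 3 = 10
web1 - db1 - mq1 - web2: 1 + 3 + 3 = 7
Best route has total 7 ms.

7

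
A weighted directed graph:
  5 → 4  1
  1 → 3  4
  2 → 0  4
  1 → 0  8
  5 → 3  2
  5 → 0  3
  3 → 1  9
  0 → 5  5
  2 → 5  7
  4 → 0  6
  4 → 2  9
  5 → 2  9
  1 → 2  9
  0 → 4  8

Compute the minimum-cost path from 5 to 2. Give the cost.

Some routes from 5 to 2:
5-2: 9
5-3-1-2: 2 + 9 + 9 = 20
5-0-4-2: 3 + 8 + 9 = 20
5-4-2: 1 + 9 = 10
The minimum is 9.

9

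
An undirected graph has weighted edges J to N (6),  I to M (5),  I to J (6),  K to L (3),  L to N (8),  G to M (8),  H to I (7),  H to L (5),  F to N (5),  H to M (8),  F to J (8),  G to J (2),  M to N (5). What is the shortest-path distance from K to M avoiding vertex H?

16

Candidate routes:
K→L→N→F→J→G→M: 3 + 8 + 5 + 8 + 2 + 8 = 34
K→L→N→F→J→I→M: 3 + 8 + 5 + 8 + 6 + 5 = 35
K→L→N→M: 3 + 8 + 5 = 16
K→L→N→J→I→M: 3 + 8 + 6 + 6 + 5 = 28
K→L→N→J→G→M: 3 + 8 + 6 + 2 + 8 = 27
Best route has total 16.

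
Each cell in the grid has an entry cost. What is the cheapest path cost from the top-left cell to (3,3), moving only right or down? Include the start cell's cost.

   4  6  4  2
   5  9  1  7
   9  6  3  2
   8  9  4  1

21

Cheapest: r0c0 r0c1 r0c2 r1c2 r2c2 r2c3 r3c3
  4 + 6 + 4 + 1 + 3 + 2 + 1 = 21
(Top row then right column would cost 26.)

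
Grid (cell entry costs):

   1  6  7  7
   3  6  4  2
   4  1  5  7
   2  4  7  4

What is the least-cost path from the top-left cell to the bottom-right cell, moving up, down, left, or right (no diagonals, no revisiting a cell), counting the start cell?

Cheapest: (0,0) -> (1,0) -> (2,0) -> (2,1) -> (3,1) -> (3,2) -> (3,3)
  1 + 3 + 4 + 1 + 4 + 7 + 4 = 24

24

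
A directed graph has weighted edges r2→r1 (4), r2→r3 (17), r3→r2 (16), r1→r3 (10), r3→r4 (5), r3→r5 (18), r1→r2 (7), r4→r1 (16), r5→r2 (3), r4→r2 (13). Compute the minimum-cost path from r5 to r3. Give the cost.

17

Candidate routes:
r5 → r2 → r3: 3 + 17 = 20
r5 → r2 → r1 → r3: 3 + 4 + 10 = 17
The minimum is 17.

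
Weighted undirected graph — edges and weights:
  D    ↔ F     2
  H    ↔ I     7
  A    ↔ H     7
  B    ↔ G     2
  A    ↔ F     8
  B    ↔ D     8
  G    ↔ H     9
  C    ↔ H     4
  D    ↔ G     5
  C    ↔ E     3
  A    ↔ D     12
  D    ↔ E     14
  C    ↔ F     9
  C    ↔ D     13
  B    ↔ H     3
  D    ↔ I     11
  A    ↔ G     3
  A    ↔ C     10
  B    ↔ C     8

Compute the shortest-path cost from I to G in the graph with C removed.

Comparing a few candidate routes:
I-D-G: 11 + 5 = 16
I-H-B-G: 7 + 3 + 2 = 12
I-H-G: 7 + 9 = 16
I-D-B-G: 11 + 8 + 2 = 21
I-H-A-G: 7 + 7 + 3 = 17
Best route has total 12.

12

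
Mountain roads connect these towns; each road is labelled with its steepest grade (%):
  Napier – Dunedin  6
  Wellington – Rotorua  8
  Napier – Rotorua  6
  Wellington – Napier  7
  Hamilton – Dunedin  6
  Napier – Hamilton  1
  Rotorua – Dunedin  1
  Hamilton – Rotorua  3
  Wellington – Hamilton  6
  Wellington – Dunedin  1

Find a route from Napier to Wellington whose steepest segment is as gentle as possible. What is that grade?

3

Some routes from Napier to Wellington:
Napier-Hamilton-Rotorua-Dunedin-Wellington: max(1, 3, 1, 1) = 3
Napier-Rotorua-Hamilton-Wellington: max(6, 3, 6) = 6
Napier-Hamilton-Dunedin-Wellington: max(1, 6, 1) = 6
Napier-Hamilton-Wellington: max(1, 6) = 6
Napier-Rotorua-Dunedin-Hamilton-Wellington: max(6, 1, 6, 6) = 6
Napier-Rotorua-Hamilton-Dunedin-Wellington: max(6, 3, 6, 1) = 6
The minimum achievable maximum is 3%.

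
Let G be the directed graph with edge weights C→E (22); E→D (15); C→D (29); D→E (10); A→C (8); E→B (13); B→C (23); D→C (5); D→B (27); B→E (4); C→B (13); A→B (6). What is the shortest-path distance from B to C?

Paths from B to C:
B-C: 23
B-E-D-C: 4 + 15 + 5 = 24
Shortest: 23.

23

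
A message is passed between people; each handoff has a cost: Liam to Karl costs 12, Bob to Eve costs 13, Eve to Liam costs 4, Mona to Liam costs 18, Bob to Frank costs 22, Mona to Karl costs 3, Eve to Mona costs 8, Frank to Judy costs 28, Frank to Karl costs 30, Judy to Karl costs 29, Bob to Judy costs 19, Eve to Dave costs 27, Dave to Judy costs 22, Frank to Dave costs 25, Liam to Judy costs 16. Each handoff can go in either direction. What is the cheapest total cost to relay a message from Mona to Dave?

Some routes from Mona to Dave:
Mona -> Eve -> Liam -> Judy -> Dave: 8 + 4 + 16 + 22 = 50
Mona -> Karl -> Liam -> Judy -> Dave: 3 + 12 + 16 + 22 = 53
Mona -> Karl -> Liam -> Eve -> Dave: 3 + 12 + 4 + 27 = 46
Mona -> Liam -> Eve -> Dave: 18 + 4 + 27 = 49
Mona -> Eve -> Dave: 8 + 27 = 35
Best route has total 35.

35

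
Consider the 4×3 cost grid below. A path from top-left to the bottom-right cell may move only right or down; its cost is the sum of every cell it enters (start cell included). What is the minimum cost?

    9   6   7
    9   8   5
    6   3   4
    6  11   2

One optimal route is (0,0) -> (0,1) -> (1,1) -> (2,1) -> (2,2) -> (3,2).
Its cost is 9 + 6 + 8 + 3 + 4 + 2 = 32.

32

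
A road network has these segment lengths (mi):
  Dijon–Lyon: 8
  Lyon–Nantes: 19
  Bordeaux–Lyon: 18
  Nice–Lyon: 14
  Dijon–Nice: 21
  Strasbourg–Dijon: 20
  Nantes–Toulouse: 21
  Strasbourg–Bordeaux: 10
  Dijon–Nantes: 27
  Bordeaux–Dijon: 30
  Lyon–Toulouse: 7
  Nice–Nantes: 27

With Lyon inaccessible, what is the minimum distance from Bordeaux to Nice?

Routes from Bordeaux to Nice avoiding Lyon:
Bordeaux - Strasbourg - Dijon - Nice: 10 + 20 + 21 = 51
Bordeaux - Dijon - Nantes - Nice: 30 + 27 + 27 = 84
Bordeaux - Strasbourg - Dijon - Nantes - Nice: 10 + 20 + 27 + 27 = 84
Bordeaux - Dijon - Nice: 30 + 21 = 51
The minimum is 51 mi.

51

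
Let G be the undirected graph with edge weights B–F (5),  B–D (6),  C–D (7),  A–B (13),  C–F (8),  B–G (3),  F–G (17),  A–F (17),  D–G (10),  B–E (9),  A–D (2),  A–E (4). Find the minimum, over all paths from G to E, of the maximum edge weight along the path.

6

Some routes from G to E:
G - B - F - C - D - A - E: max(3, 5, 8, 7, 2, 4) = 8
G - B - E: max(3, 9) = 9
G - B - D - A - E: max(3, 6, 2, 4) = 6
Best route has worst link 6.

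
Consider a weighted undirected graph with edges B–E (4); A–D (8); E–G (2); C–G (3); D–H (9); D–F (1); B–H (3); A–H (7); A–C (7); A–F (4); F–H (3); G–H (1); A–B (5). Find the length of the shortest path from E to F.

Checking several routes:
E → B → H → F: 4 + 3 + 3 = 10
E → G → H → D → F: 2 + 1 + 9 + 1 = 13
E → G → H → F: 2 + 1 + 3 = 6
The minimum is 6.

6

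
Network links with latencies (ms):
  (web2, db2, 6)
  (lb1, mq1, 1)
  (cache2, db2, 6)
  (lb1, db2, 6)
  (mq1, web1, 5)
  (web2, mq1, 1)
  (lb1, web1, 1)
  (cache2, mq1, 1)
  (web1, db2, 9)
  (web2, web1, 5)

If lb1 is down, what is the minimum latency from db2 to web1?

A few of the db2→web1 routes:
db2-web1: 9
db2-web2-web1: 6 + 5 = 11
db2-web2-mq1-web1: 6 + 1 + 5 = 12
db2-cache2-mq1-web1: 6 + 1 + 5 = 12
The minimum is 9 ms.

9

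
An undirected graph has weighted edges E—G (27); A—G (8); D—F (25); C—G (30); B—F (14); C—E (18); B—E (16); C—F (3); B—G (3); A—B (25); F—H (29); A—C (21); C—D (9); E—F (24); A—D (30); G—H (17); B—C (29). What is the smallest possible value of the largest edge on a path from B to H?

Comparing a few candidate routes:
B -> F -> C -> A -> G -> H: max(14, 3, 21, 8, 17) = 21
B -> G -> H: max(3, 17) = 17
B -> E -> C -> A -> G -> H: max(16, 18, 21, 8, 17) = 21
Smallest bottleneck: 17.

17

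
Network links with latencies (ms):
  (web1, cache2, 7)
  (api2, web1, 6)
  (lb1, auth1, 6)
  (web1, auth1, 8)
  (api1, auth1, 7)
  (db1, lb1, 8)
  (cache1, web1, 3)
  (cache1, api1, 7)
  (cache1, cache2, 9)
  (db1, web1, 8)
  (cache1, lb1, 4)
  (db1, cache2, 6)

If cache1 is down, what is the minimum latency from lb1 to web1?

Candidate routes:
lb1 -> auth1 -> web1: 6 + 8 = 14
lb1 -> db1 -> web1: 8 + 8 = 16
lb1 -> db1 -> cache2 -> web1: 8 + 6 + 7 = 21
Best route has total 14 ms.

14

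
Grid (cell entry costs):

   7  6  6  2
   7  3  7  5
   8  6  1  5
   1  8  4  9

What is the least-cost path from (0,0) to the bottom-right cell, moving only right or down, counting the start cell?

One optimal route is (0,0) (0,1) (1,1) (2,1) (2,2) (3,2) (3,3).
Its cost is 7 + 6 + 3 + 6 + 1 + 4 + 9 = 36.

36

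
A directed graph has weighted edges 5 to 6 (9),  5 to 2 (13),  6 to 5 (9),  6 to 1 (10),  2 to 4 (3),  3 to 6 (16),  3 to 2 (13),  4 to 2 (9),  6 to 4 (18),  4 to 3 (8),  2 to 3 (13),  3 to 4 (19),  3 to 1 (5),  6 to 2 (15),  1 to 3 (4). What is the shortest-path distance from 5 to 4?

16

A few of the 5→4 routes:
5 → 6 → 2 → 4: 9 + 15 + 3 = 27
5 → 6 → 1 → 3 → 2 → 4: 9 + 10 + 4 + 13 + 3 = 39
5 → 2 → 4: 13 + 3 = 16
5 → 6 → 1 → 3 → 4: 9 + 10 + 4 + 19 = 42
5 → 6 → 4: 9 + 18 = 27
Shortest: 16.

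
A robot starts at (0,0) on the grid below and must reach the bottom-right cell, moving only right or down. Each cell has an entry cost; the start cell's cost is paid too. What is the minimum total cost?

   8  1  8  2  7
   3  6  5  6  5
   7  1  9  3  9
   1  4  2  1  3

Best path: [0,0] -> [0,1] -> [1,1] -> [2,1] -> [3,1] -> [3,2] -> [3,3] -> [3,4]
Cost: 8 + 1 + 6 + 1 + 4 + 2 + 1 + 3 = 26
For comparison, the top-then-right route costs 43.

26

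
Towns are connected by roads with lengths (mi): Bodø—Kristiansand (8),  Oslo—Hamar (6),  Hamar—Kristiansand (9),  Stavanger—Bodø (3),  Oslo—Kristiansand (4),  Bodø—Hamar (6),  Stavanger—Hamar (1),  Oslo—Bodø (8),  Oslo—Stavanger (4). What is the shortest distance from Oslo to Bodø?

Some routes from Oslo to Bodø:
Oslo-Stavanger-Bodø: 4 + 3 = 7
Oslo-Stavanger-Hamar-Bodø: 4 + 1 + 6 = 11
Oslo-Hamar-Stavanger-Bodø: 6 + 1 + 3 = 10
Oslo-Kristiansand-Bodø: 4 + 8 = 12
Oslo-Bodø: 8
Oslo-Hamar-Bodø: 6 + 6 = 12
The minimum is 7 mi.

7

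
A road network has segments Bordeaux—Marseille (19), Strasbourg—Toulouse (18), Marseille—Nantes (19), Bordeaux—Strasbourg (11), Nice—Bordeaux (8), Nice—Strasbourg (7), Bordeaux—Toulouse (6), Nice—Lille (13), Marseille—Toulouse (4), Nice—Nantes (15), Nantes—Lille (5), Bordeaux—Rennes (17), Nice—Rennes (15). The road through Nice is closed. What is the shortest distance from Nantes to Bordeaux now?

Candidate routes:
Nantes → Marseille → Toulouse → Bordeaux: 19 + 4 + 6 = 29
Nantes → Marseille → Toulouse → Strasbourg → Bordeaux: 19 + 4 + 18 + 11 = 52
Nantes → Marseille → Bordeaux: 19 + 19 = 38
The minimum is 29 mi.

29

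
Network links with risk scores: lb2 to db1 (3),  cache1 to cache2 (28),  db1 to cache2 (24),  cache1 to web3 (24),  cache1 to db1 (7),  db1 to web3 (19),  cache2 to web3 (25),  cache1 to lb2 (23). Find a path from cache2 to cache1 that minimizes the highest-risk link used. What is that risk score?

24

Comparing a few candidate routes:
cache2 -> db1 -> cache1: max(24, 7) = 24
cache2 -> db1 -> web3 -> cache1: max(24, 19, 24) = 24
cache2 -> web3 -> db1 -> lb2 -> cache1: max(25, 19, 3, 23) = 25
cache2 -> web3 -> db1 -> cache1: max(25, 19, 7) = 25
cache2 -> db1 -> lb2 -> cache1: max(24, 3, 23) = 24
Best route has worst link 24.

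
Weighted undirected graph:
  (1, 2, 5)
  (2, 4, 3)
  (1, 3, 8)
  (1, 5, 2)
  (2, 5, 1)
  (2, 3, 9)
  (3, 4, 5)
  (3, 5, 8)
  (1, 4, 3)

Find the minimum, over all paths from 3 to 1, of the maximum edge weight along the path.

A few of the 3→1 routes:
3 -> 1: max(8) = 8
3 -> 4 -> 1: max(5, 3) = 5
3 -> 4 -> 2 -> 5 -> 1: max(5, 3, 1, 2) = 5
3 -> 4 -> 2 -> 1: max(5, 3, 5) = 5
3 -> 5 -> 2 -> 1: max(8, 1, 5) = 8
The minimum achievable maximum is 5.

5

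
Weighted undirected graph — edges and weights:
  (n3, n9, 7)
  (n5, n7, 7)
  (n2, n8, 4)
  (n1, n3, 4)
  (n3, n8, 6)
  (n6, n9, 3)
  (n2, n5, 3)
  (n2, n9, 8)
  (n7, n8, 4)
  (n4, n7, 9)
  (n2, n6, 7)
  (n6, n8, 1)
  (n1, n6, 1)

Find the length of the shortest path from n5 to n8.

7

Checking several routes:
n5 → n2 → n6 → n1 → n3 → n8: 3 + 7 + 1 + 4 + 6 = 21
n5 → n7 → n8: 7 + 4 = 11
n5 → n2 → n8: 3 + 4 = 7
n5 → n2 → n6 → n8: 3 + 7 + 1 = 11
n5 → n2 → n9 → n6 → n8: 3 + 8 + 3 + 1 = 15
Best route has total 7.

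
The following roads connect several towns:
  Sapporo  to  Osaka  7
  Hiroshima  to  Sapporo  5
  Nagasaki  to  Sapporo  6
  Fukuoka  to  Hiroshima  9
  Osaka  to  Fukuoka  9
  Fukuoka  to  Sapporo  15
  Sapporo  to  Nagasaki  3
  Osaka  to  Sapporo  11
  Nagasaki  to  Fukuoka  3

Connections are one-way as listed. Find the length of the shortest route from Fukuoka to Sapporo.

Candidate routes:
Fukuoka - Hiroshima - Sapporo: 9 + 5 = 14
Fukuoka - Sapporo: 15
The minimum is 14.

14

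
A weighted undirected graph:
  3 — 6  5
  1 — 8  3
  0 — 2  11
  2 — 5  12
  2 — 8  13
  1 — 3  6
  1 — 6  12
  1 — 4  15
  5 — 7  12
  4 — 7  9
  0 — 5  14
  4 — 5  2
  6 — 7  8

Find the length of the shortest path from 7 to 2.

Checking several routes:
7 → 4 → 5 → 2: 9 + 2 + 12 = 23
7 → 5 → 2: 12 + 12 = 24
7 → 6 → 3 → 1 → 8 → 2: 8 + 5 + 6 + 3 + 13 = 35
Best route has total 23.

23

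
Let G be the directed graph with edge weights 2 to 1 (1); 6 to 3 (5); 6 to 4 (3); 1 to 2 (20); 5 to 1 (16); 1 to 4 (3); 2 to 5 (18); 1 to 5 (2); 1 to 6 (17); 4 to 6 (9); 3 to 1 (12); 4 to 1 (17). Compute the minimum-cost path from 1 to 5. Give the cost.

Routes from 1 to 5:
1→5: 2
1→2→5: 20 + 18 = 38
Shortest: 2.

2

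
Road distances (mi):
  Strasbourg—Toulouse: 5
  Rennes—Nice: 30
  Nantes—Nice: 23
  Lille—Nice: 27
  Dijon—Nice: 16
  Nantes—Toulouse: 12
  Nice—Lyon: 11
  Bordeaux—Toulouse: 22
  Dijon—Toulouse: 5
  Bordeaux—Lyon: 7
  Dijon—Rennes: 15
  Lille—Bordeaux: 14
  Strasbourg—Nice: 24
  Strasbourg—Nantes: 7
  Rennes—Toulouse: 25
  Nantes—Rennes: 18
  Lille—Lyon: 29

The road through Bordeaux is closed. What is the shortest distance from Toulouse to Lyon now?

A few of the Toulouse→Lyon routes:
Toulouse - Nantes - Nice - Lyon: 12 + 23 + 11 = 46
Toulouse - Strasbourg - Nice - Lyon: 5 + 24 + 11 = 40
Toulouse - Nantes - Strasbourg - Nice - Lyon: 12 + 7 + 24 + 11 = 54
Toulouse - Strasbourg - Nantes - Nice - Lyon: 5 + 7 + 23 + 11 = 46
Toulouse - Dijon - Nice - Lyon: 5 + 16 + 11 = 32
Shortest: 32 mi.

32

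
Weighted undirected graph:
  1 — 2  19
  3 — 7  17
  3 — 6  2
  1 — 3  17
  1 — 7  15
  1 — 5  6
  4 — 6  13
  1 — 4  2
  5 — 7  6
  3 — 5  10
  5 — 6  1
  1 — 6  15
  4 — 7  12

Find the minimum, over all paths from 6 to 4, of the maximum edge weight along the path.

A few of the 6→4 routes:
6 → 3 → 5 → 1 → 4: max(2, 10, 6, 2) = 10
6 → 5 → 1 → 4: max(1, 6, 2) = 6
6 → 1 → 5 → 7 → 4: max(15, 6, 6, 12) = 15
6 → 4: max(13) = 13
6 → 3 → 5 → 7 → 4: max(2, 10, 6, 12) = 12
6 → 5 → 7 → 4: max(1, 6, 12) = 12
Best route has worst link 6.

6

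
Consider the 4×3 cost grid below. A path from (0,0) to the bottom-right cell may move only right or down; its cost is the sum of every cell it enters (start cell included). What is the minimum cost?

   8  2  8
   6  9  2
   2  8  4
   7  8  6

30

Path [0,0] -> [0,1] -> [0,2] -> [1,2] -> [2,2] -> [3,2]: 8 + 2 + 8 + 2 + 4 + 6 = 30.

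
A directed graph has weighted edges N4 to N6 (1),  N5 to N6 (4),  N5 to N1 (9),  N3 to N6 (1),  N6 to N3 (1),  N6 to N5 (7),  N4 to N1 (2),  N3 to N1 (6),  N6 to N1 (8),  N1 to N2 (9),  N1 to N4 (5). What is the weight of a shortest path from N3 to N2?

15

Candidate routes:
N3 → N6 → N1 → N2: 1 + 8 + 9 = 18
N3 → N6 → N5 → N1 → N2: 1 + 7 + 9 + 9 = 26
N3 → N1 → N2: 6 + 9 = 15
Best route has total 15.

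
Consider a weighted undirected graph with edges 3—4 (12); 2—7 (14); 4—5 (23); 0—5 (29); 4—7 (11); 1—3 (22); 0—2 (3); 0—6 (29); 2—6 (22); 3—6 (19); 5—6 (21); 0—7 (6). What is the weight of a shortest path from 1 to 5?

57

Checking several routes:
1 -> 3 -> 6 -> 5: 22 + 19 + 21 = 62
1 -> 3 -> 4 -> 7 -> 0 -> 5: 22 + 12 + 11 + 6 + 29 = 80
1 -> 3 -> 4 -> 7 -> 2 -> 0 -> 5: 22 + 12 + 11 + 14 + 3 + 29 = 91
1 -> 3 -> 4 -> 5: 22 + 12 + 23 = 57
Best route has total 57.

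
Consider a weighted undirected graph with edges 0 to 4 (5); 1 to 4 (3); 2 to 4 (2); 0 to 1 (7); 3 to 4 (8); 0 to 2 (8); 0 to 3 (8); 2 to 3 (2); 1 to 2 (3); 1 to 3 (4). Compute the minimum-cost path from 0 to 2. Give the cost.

7

Checking several routes:
0→3→2: 8 + 2 = 10
0→2: 8
0→4→2: 5 + 2 = 7
Shortest: 7.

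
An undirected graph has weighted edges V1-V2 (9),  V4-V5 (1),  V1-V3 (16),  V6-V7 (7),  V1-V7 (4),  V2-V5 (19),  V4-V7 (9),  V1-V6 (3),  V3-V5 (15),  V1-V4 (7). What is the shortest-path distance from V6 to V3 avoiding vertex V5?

19

Routes from V6 to V3 avoiding V5:
V6 -> V7 -> V1 -> V3: 7 + 4 + 16 = 27
V6 -> V1 -> V3: 3 + 16 = 19
V6 -> V7 -> V4 -> V1 -> V3: 7 + 9 + 7 + 16 = 39
Best route has total 19.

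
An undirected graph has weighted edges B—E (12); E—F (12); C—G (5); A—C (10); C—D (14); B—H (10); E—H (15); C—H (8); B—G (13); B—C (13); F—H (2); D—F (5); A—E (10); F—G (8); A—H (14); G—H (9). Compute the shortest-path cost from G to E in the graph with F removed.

24

Checking several routes:
G → H → E: 9 + 15 = 24
G → C → A → E: 5 + 10 + 10 = 25
G → C → B → E: 5 + 13 + 12 = 30
G → C → H → E: 5 + 8 + 15 = 28
G → B → E: 13 + 12 = 25
Shortest: 24.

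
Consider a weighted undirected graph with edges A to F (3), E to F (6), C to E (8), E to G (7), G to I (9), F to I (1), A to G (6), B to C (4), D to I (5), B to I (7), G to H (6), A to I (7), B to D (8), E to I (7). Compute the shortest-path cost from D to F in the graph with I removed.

26

Candidate routes:
D → B → C → E → G → A → F: 8 + 4 + 8 + 7 + 6 + 3 = 36
D → B → C → E → F: 8 + 4 + 8 + 6 = 26
Best route has total 26.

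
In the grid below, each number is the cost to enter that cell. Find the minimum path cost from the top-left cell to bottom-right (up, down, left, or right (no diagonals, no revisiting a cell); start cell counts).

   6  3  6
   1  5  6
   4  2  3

16

Take [0,0]→[1,0]→[2,0]→[2,1]→[2,2] for a total of 6 + 1 + 4 + 2 + 3 = 16.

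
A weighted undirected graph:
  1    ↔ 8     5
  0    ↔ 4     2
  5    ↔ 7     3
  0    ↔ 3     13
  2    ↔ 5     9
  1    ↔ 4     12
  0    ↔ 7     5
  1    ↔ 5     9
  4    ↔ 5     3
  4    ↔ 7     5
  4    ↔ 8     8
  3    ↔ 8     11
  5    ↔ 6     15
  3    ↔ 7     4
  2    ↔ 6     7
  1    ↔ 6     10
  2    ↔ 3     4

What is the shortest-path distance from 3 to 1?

Comparing a few candidate routes:
3→2→5→1: 4 + 9 + 9 = 22
3→7→4→5→1: 4 + 5 + 3 + 9 = 21
3→2→6→1: 4 + 7 + 10 = 21
3→8→1: 11 + 5 = 16
3→7→4→1: 4 + 5 + 12 = 21
3→7→5→1: 4 + 3 + 9 = 16
Best route has total 16.

16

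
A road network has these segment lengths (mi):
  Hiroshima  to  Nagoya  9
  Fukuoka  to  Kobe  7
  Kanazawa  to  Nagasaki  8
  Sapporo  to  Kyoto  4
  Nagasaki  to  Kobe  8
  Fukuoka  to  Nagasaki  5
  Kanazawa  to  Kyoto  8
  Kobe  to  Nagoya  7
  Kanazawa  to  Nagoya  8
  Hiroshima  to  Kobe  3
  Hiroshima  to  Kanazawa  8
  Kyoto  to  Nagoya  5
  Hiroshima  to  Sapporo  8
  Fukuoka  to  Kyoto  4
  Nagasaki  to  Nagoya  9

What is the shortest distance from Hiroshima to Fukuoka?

10

Some routes from Hiroshima to Fukuoka:
Hiroshima - Kobe - Fukuoka: 3 + 7 = 10
Hiroshima - Kobe - Nagasaki - Fukuoka: 3 + 8 + 5 = 16
Hiroshima - Sapporo - Kyoto - Fukuoka: 8 + 4 + 4 = 16
The minimum is 10 mi.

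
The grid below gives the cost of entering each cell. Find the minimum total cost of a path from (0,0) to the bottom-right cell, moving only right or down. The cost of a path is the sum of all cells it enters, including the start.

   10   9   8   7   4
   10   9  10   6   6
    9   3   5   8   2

46

Best path: [0,0] [0,1] [0,2] [0,3] [0,4] [1,4] [2,4]
Cost: 10 + 9 + 8 + 7 + 4 + 6 + 2 = 46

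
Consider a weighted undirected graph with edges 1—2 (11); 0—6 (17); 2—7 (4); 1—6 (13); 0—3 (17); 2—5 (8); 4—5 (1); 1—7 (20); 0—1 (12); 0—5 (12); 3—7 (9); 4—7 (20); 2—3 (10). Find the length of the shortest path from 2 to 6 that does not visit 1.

Checking several routes:
2 → 3 → 0 → 6: 10 + 17 + 17 = 44
2 → 5 → 0 → 6: 8 + 12 + 17 = 37
2 → 7 → 3 → 0 → 6: 4 + 9 + 17 + 17 = 47
Best route has total 37.

37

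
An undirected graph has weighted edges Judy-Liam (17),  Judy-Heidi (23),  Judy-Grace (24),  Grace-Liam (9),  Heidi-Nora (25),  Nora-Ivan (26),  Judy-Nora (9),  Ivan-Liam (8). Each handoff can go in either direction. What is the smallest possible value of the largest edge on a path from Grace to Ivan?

9

A few of the Grace→Ivan routes:
Grace - Judy - Liam - Ivan: max(24, 17, 8) = 24
Grace - Judy - Heidi - Nora - Ivan: max(24, 23, 25, 26) = 26
Grace - Liam - Ivan: max(9, 8) = 9
Grace - Judy - Nora - Ivan: max(24, 9, 26) = 26
Best route has worst link 9.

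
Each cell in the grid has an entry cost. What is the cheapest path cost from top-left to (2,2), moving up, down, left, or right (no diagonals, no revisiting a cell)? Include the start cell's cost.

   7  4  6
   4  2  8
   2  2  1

16

One optimal route is (0,0) → (0,1) → (1,1) → (2,1) → (2,2).
Its cost is 7 + 4 + 2 + 2 + 1 = 16.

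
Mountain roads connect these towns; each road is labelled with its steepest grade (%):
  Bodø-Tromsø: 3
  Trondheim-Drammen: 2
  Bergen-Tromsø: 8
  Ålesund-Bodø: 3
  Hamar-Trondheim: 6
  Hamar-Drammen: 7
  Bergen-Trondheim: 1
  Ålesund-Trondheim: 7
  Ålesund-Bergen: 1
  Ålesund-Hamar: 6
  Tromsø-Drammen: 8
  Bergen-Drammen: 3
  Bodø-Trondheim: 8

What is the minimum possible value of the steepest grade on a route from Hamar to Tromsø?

6

Some routes from Hamar to Tromsø:
Hamar → Trondheim → Bergen → Ålesund → Bodø → Tromsø: max(6, 1, 1, 3, 3) = 6
Hamar → Drammen → Bergen → Ålesund → Bodø → Tromsø: max(7, 3, 1, 3, 3) = 7
Hamar → Ålesund → Bodø → Tromsø: max(6, 3, 3) = 6
Hamar → Drammen → Bergen → Trondheim → Ålesund → Bodø → Tromsø: max(7, 3, 1, 7, 3, 3) = 7
Hamar → Trondheim → Ålesund → Bodø → Tromsø: max(6, 7, 3, 3) = 7
Hamar → Trondheim → Drammen → Bergen → Ålesund → Bodø → Tromsø: max(6, 2, 3, 1, 3, 3) = 6
Smallest bottleneck: 6%.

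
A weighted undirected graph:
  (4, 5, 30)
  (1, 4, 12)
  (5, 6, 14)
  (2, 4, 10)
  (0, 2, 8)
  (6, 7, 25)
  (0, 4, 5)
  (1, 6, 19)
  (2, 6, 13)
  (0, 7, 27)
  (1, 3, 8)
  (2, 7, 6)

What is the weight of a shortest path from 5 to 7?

33

Some routes from 5 to 7:
5 - 4 - 0 - 2 - 7: 30 + 5 + 8 + 6 = 49
5 - 6 - 1 - 4 - 2 - 7: 14 + 19 + 12 + 10 + 6 = 61
5 - 6 - 7: 14 + 25 = 39
5 - 6 - 2 - 7: 14 + 13 + 6 = 33
5 - 4 - 2 - 7: 30 + 10 + 6 = 46
Shortest: 33.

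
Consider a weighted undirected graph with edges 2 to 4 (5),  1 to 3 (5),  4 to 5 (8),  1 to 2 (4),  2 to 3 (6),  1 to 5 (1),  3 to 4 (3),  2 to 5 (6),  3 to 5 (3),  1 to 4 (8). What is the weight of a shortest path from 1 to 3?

4

Comparing a few candidate routes:
1 - 2 - 3: 4 + 6 = 10
1 - 3: 5
1 - 4 - 3: 8 + 3 = 11
1 - 5 - 3: 1 + 3 = 4
1 - 5 - 4 - 3: 1 + 8 + 3 = 12
1 - 2 - 4 - 3: 4 + 5 + 3 = 12
The minimum is 4.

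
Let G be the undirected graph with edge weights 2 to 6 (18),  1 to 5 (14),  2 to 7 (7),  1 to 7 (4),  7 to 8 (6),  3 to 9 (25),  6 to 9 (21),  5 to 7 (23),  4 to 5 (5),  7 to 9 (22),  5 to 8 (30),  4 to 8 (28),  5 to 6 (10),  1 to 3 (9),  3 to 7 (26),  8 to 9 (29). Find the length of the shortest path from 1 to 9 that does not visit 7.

Routes from 1 to 9 avoiding 7:
1 → 5 → 8 → 9: 14 + 30 + 29 = 73
1 → 5 → 4 → 8 → 9: 14 + 5 + 28 + 29 = 76
1 → 3 → 9: 9 + 25 = 34
1 → 5 → 6 → 9: 14 + 10 + 21 = 45
Shortest: 34.

34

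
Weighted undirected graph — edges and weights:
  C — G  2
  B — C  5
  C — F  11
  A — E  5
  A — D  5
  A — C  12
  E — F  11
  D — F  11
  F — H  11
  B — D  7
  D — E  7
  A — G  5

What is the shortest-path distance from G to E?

Checking several routes:
G → C → B → D → A → E: 2 + 5 + 7 + 5 + 5 = 24
G → C → A → E: 2 + 12 + 5 = 19
G → C → F → E: 2 + 11 + 11 = 24
G → A → E: 5 + 5 = 10
G → A → D → E: 5 + 5 + 7 = 17
G → C → B → D → E: 2 + 5 + 7 + 7 = 21
The minimum is 10.

10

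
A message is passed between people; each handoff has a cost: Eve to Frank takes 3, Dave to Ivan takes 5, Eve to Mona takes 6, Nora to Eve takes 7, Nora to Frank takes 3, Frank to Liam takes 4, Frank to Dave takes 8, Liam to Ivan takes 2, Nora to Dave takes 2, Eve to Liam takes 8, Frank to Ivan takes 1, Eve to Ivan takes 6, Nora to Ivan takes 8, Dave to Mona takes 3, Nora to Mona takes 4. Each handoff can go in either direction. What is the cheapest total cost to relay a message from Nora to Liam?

Checking several routes:
Nora-Frank-Ivan-Liam: 3 + 1 + 2 = 6
Nora-Ivan-Frank-Liam: 8 + 1 + 4 = 13
Nora-Dave-Ivan-Liam: 2 + 5 + 2 = 9
Nora-Frank-Liam: 3 + 4 = 7
Nora-Ivan-Liam: 8 + 2 = 10
Nora-Dave-Ivan-Frank-Liam: 2 + 5 + 1 + 4 = 12
Best route has total 6.

6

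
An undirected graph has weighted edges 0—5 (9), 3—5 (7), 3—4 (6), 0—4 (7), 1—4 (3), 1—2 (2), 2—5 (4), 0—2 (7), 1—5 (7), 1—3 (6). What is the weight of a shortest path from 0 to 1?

9

Some routes from 0 to 1:
0 → 4 → 1: 7 + 3 = 10
0 → 2 → 1: 7 + 2 = 9
0 → 5 → 2 → 1: 9 + 4 + 2 = 15
Best route has total 9.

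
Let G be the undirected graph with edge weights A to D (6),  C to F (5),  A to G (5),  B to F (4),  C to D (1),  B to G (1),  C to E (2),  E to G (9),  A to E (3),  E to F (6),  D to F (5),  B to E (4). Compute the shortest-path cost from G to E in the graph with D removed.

5

Comparing a few candidate routes:
G - B - E: 1 + 4 = 5
G - E: 9
G - A - E: 5 + 3 = 8
The minimum is 5.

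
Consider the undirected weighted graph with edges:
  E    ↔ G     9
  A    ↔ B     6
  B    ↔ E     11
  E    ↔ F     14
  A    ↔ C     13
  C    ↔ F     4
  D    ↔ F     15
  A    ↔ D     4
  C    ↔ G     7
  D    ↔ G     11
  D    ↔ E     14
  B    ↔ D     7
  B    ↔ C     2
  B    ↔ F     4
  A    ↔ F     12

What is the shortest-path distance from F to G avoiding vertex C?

22

Checking several routes:
F→B→D→G: 4 + 7 + 11 = 22
F→B→E→G: 4 + 11 + 9 = 24
F→B→A→D→G: 4 + 6 + 4 + 11 = 25
F→E→G: 14 + 9 = 23
The minimum is 22.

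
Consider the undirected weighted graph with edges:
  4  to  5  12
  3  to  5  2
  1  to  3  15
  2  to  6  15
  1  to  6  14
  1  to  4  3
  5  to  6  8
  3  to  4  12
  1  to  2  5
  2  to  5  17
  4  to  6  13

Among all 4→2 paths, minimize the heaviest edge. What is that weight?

Checking several routes:
4 -> 1 -> 2: max(3, 5) = 5
4 -> 5 -> 6 -> 1 -> 2: max(12, 8, 14, 5) = 14
4 -> 3 -> 5 -> 6 -> 1 -> 2: max(12, 2, 8, 14, 5) = 14
Best route has worst link 5.

5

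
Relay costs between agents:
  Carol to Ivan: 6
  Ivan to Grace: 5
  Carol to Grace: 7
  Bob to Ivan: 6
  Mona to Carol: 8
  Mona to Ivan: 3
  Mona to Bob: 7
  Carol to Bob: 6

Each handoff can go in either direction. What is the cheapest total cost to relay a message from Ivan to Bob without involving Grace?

Comparing a few candidate routes:
Ivan -> Mona -> Bob: 3 + 7 = 10
Ivan -> Bob: 6
Ivan -> Mona -> Carol -> Bob: 3 + 8 + 6 = 17
Ivan -> Carol -> Bob: 6 + 6 = 12
The minimum is 6.

6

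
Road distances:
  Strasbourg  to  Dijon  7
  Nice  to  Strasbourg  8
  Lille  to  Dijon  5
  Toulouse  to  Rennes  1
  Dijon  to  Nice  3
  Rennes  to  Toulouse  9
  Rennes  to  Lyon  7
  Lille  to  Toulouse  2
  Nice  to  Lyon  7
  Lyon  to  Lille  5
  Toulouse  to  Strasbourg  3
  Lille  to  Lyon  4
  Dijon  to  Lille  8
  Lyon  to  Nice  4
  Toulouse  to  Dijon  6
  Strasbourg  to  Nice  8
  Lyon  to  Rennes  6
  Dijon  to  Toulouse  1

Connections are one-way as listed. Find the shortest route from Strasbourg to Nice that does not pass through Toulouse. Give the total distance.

8

Routes from Strasbourg to Nice avoiding Toulouse:
Strasbourg → Dijon → Lille → Lyon → Nice: 7 + 8 + 4 + 4 = 23
Strasbourg → Nice: 8
Strasbourg → Dijon → Nice: 7 + 3 = 10
Best route has total 8.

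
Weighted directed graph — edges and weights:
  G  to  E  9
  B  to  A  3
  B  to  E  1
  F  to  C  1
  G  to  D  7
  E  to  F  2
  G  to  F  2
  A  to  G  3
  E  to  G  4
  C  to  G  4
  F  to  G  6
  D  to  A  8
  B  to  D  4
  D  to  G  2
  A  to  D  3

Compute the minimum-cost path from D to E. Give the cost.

11

Paths from D to E:
D - A - G - E: 8 + 3 + 9 = 20
D - G - E: 2 + 9 = 11
Best route has total 11.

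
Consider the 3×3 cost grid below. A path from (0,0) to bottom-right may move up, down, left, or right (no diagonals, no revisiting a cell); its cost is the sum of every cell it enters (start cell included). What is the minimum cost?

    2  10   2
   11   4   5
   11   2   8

26

Path r0c0 r0c1 r1c1 r2c1 r2c2: 2 + 10 + 4 + 2 + 8 = 26.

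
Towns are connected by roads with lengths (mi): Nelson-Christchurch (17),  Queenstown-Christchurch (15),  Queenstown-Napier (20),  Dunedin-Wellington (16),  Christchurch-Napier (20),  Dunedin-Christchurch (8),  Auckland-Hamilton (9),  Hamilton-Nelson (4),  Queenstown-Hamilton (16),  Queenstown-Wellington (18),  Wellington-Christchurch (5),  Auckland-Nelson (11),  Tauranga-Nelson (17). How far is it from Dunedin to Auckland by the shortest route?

36

A few of the Dunedin→Auckland routes:
Dunedin→Christchurch→Queenstown→Hamilton→Auckland: 8 + 15 + 16 + 9 = 48
Dunedin→Christchurch→Nelson→Auckland: 8 + 17 + 11 = 36
Dunedin→Wellington→Christchurch→Nelson→Auckland: 16 + 5 + 17 + 11 = 49
Dunedin→Christchurch→Nelson→Hamilton→Auckland: 8 + 17 + 4 + 9 = 38
The minimum is 36 mi.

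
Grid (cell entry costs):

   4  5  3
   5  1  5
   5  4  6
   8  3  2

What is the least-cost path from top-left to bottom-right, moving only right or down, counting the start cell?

One optimal route is r0c0 → r0c1 → r1c1 → r2c1 → r3c1 → r3c2.
Its cost is 4 + 5 + 1 + 4 + 3 + 2 = 19.

19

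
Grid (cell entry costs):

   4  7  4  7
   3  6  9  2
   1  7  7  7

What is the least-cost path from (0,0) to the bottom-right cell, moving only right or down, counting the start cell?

Take [0,0]→[1,0]→[2,0]→[2,1]→[2,2]→[2,3] for a total of 4 + 3 + 1 + 7 + 7 + 7 = 29.
For comparison, the top-then-right route costs 31.

29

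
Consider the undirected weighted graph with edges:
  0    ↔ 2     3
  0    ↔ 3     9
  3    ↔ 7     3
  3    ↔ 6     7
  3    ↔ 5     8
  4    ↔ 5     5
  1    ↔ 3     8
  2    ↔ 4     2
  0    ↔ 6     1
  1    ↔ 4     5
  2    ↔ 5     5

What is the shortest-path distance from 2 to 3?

Comparing a few candidate routes:
2-5-3: 5 + 8 = 13
2-0-3: 3 + 9 = 12
2-4-1-3: 2 + 5 + 8 = 15
2-0-6-3: 3 + 1 + 7 = 11
2-4-5-3: 2 + 5 + 8 = 15
Shortest: 11.

11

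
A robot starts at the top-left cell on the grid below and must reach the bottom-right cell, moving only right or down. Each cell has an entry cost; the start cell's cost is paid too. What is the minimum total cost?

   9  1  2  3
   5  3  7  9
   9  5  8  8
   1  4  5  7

Cheapest: [0,0]→[0,1]→[1,1]→[2,1]→[3,1]→[3,2]→[3,3]
  9 + 1 + 3 + 5 + 4 + 5 + 7 = 34
For comparison, the top-then-right route costs 39.

34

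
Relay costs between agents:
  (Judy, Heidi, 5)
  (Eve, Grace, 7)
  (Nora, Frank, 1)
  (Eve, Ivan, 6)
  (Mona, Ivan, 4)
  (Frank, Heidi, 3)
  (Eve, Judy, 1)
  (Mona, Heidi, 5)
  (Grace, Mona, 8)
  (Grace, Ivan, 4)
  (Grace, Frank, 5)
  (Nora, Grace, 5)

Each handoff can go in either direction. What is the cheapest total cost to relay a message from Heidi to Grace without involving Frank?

13

A few of the Heidi→Grace routes:
Heidi - Mona - Grace: 5 + 8 = 13
Heidi - Mona - Ivan - Grace: 5 + 4 + 4 = 13
Heidi - Judy - Eve - Ivan - Grace: 5 + 1 + 6 + 4 = 16
Heidi - Judy - Eve - Grace: 5 + 1 + 7 = 13
The minimum is 13.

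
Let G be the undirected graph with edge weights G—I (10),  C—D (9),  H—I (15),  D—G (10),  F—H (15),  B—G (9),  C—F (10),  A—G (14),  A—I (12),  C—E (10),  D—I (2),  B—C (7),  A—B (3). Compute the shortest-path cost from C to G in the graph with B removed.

19

Checking several routes:
C→D→I→A→G: 9 + 2 + 12 + 14 = 37
C→D→I→G: 9 + 2 + 10 = 21
C→D→G: 9 + 10 = 19
The minimum is 19.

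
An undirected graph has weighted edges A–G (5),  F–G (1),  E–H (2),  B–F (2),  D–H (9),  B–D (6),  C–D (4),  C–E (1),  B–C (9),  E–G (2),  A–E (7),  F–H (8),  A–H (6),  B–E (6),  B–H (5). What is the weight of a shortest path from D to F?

8

Some routes from D to F:
D -> C -> E -> G -> F: 4 + 1 + 2 + 1 = 8
D -> C -> E -> H -> B -> F: 4 + 1 + 2 + 5 + 2 = 14
D -> B -> F: 6 + 2 = 8
D -> C -> E -> B -> F: 4 + 1 + 6 + 2 = 13
The minimum is 8.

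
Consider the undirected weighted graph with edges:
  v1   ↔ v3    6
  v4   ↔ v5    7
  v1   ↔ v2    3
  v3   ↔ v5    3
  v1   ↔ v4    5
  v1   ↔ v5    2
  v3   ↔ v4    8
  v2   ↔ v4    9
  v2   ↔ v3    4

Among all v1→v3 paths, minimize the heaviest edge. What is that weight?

Some routes from v1 to v3:
v1 -> v3: max(6) = 6
v1 -> v2 -> v3: max(3, 4) = 4
v1 -> v5 -> v3: max(2, 3) = 3
Best route has worst link 3.

3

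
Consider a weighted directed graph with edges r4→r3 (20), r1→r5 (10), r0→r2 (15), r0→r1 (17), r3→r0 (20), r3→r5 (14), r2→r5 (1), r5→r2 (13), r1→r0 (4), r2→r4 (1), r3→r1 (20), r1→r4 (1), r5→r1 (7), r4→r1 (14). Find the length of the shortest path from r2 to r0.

A few of the r2→r0 routes:
r2 -> r4 -> r1 -> r0: 1 + 14 + 4 = 19
r2 -> r5 -> r1 -> r0: 1 + 7 + 4 = 12
r2 -> r4 -> r3 -> r5 -> r1 -> r0: 1 + 20 + 14 + 7 + 4 = 46
r2 -> r4 -> r3 -> r0: 1 + 20 + 20 = 41
r2 -> r4 -> r3 -> r1 -> r0: 1 + 20 + 20 + 4 = 45
Best route has total 12.

12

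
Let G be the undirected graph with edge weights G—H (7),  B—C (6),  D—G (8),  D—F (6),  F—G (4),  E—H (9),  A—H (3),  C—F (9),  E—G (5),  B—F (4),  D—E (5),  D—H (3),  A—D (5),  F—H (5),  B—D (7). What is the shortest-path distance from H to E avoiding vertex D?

9

Paths from H to E avoiding D:
H→G→E: 7 + 5 = 12
H→F→G→E: 5 + 4 + 5 = 14
H→E: 9
The minimum is 9.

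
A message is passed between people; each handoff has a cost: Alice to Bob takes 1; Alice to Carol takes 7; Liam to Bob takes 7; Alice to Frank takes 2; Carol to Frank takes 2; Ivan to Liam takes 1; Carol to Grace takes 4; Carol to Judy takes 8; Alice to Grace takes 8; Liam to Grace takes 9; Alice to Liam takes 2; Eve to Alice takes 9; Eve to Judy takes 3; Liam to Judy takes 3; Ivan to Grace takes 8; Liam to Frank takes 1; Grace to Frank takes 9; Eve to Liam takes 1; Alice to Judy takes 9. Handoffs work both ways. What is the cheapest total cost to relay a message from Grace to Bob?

Comparing a few candidate routes:
Grace -> Alice -> Bob: 8 + 1 = 9
Grace -> Carol -> Frank -> Alice -> Bob: 4 + 2 + 2 + 1 = 9
Grace -> Carol -> Frank -> Liam -> Alice -> Bob: 4 + 2 + 1 + 2 + 1 = 10
The minimum is 9.

9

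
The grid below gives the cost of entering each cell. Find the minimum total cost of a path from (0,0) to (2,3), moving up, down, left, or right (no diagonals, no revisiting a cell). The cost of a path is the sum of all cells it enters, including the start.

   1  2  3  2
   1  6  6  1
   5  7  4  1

10

One optimal route is (0,0)→(0,1)→(0,2)→(0,3)→(1,3)→(2,3).
Its cost is 1 + 2 + 3 + 2 + 1 + 1 = 10.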